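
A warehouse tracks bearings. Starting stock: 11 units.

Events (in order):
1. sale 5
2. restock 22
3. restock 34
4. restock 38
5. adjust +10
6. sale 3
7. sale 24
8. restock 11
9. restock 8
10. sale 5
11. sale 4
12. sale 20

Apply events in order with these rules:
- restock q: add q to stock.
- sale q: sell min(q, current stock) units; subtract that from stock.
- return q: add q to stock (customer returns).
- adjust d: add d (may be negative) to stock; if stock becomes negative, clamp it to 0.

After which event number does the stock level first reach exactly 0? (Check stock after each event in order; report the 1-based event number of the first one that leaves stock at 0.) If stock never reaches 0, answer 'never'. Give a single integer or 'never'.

Answer: never

Derivation:
Processing events:
Start: stock = 11
  Event 1 (sale 5): sell min(5,11)=5. stock: 11 - 5 = 6. total_sold = 5
  Event 2 (restock 22): 6 + 22 = 28
  Event 3 (restock 34): 28 + 34 = 62
  Event 4 (restock 38): 62 + 38 = 100
  Event 5 (adjust +10): 100 + 10 = 110
  Event 6 (sale 3): sell min(3,110)=3. stock: 110 - 3 = 107. total_sold = 8
  Event 7 (sale 24): sell min(24,107)=24. stock: 107 - 24 = 83. total_sold = 32
  Event 8 (restock 11): 83 + 11 = 94
  Event 9 (restock 8): 94 + 8 = 102
  Event 10 (sale 5): sell min(5,102)=5. stock: 102 - 5 = 97. total_sold = 37
  Event 11 (sale 4): sell min(4,97)=4. stock: 97 - 4 = 93. total_sold = 41
  Event 12 (sale 20): sell min(20,93)=20. stock: 93 - 20 = 73. total_sold = 61
Final: stock = 73, total_sold = 61

Stock never reaches 0.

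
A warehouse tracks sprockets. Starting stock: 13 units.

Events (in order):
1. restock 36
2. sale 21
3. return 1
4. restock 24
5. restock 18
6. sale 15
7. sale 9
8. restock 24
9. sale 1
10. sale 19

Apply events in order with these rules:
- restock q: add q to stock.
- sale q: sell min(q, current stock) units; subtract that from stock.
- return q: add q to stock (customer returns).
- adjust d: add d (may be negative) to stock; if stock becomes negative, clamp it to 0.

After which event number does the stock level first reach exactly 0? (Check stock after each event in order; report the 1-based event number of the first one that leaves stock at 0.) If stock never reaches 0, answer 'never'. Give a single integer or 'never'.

Answer: never

Derivation:
Processing events:
Start: stock = 13
  Event 1 (restock 36): 13 + 36 = 49
  Event 2 (sale 21): sell min(21,49)=21. stock: 49 - 21 = 28. total_sold = 21
  Event 3 (return 1): 28 + 1 = 29
  Event 4 (restock 24): 29 + 24 = 53
  Event 5 (restock 18): 53 + 18 = 71
  Event 6 (sale 15): sell min(15,71)=15. stock: 71 - 15 = 56. total_sold = 36
  Event 7 (sale 9): sell min(9,56)=9. stock: 56 - 9 = 47. total_sold = 45
  Event 8 (restock 24): 47 + 24 = 71
  Event 9 (sale 1): sell min(1,71)=1. stock: 71 - 1 = 70. total_sold = 46
  Event 10 (sale 19): sell min(19,70)=19. stock: 70 - 19 = 51. total_sold = 65
Final: stock = 51, total_sold = 65

Stock never reaches 0.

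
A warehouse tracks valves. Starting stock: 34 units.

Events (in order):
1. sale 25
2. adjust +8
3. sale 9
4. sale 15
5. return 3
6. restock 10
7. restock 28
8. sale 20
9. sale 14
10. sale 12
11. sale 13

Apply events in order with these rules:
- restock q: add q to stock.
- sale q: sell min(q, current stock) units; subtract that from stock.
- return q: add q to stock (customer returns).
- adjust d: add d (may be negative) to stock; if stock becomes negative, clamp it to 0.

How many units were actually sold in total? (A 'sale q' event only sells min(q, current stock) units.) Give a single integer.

Answer: 83

Derivation:
Processing events:
Start: stock = 34
  Event 1 (sale 25): sell min(25,34)=25. stock: 34 - 25 = 9. total_sold = 25
  Event 2 (adjust +8): 9 + 8 = 17
  Event 3 (sale 9): sell min(9,17)=9. stock: 17 - 9 = 8. total_sold = 34
  Event 4 (sale 15): sell min(15,8)=8. stock: 8 - 8 = 0. total_sold = 42
  Event 5 (return 3): 0 + 3 = 3
  Event 6 (restock 10): 3 + 10 = 13
  Event 7 (restock 28): 13 + 28 = 41
  Event 8 (sale 20): sell min(20,41)=20. stock: 41 - 20 = 21. total_sold = 62
  Event 9 (sale 14): sell min(14,21)=14. stock: 21 - 14 = 7. total_sold = 76
  Event 10 (sale 12): sell min(12,7)=7. stock: 7 - 7 = 0. total_sold = 83
  Event 11 (sale 13): sell min(13,0)=0. stock: 0 - 0 = 0. total_sold = 83
Final: stock = 0, total_sold = 83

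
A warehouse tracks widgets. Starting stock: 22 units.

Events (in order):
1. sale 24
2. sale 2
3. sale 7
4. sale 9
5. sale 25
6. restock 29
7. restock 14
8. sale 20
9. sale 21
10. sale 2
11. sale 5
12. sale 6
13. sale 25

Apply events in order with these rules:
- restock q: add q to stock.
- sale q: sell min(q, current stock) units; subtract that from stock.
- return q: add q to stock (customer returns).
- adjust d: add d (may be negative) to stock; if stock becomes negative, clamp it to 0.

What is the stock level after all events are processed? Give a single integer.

Answer: 0

Derivation:
Processing events:
Start: stock = 22
  Event 1 (sale 24): sell min(24,22)=22. stock: 22 - 22 = 0. total_sold = 22
  Event 2 (sale 2): sell min(2,0)=0. stock: 0 - 0 = 0. total_sold = 22
  Event 3 (sale 7): sell min(7,0)=0. stock: 0 - 0 = 0. total_sold = 22
  Event 4 (sale 9): sell min(9,0)=0. stock: 0 - 0 = 0. total_sold = 22
  Event 5 (sale 25): sell min(25,0)=0. stock: 0 - 0 = 0. total_sold = 22
  Event 6 (restock 29): 0 + 29 = 29
  Event 7 (restock 14): 29 + 14 = 43
  Event 8 (sale 20): sell min(20,43)=20. stock: 43 - 20 = 23. total_sold = 42
  Event 9 (sale 21): sell min(21,23)=21. stock: 23 - 21 = 2. total_sold = 63
  Event 10 (sale 2): sell min(2,2)=2. stock: 2 - 2 = 0. total_sold = 65
  Event 11 (sale 5): sell min(5,0)=0. stock: 0 - 0 = 0. total_sold = 65
  Event 12 (sale 6): sell min(6,0)=0. stock: 0 - 0 = 0. total_sold = 65
  Event 13 (sale 25): sell min(25,0)=0. stock: 0 - 0 = 0. total_sold = 65
Final: stock = 0, total_sold = 65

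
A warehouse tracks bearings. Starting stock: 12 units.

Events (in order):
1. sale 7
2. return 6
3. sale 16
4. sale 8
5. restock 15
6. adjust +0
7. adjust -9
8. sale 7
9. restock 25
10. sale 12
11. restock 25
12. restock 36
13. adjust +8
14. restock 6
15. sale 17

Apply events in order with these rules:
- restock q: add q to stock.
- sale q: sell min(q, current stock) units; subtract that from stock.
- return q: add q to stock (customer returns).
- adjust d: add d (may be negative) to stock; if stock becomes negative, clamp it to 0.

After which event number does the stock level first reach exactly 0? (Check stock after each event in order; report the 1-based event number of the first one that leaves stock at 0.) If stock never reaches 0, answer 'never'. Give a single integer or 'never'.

Processing events:
Start: stock = 12
  Event 1 (sale 7): sell min(7,12)=7. stock: 12 - 7 = 5. total_sold = 7
  Event 2 (return 6): 5 + 6 = 11
  Event 3 (sale 16): sell min(16,11)=11. stock: 11 - 11 = 0. total_sold = 18
  Event 4 (sale 8): sell min(8,0)=0. stock: 0 - 0 = 0. total_sold = 18
  Event 5 (restock 15): 0 + 15 = 15
  Event 6 (adjust +0): 15 + 0 = 15
  Event 7 (adjust -9): 15 + -9 = 6
  Event 8 (sale 7): sell min(7,6)=6. stock: 6 - 6 = 0. total_sold = 24
  Event 9 (restock 25): 0 + 25 = 25
  Event 10 (sale 12): sell min(12,25)=12. stock: 25 - 12 = 13. total_sold = 36
  Event 11 (restock 25): 13 + 25 = 38
  Event 12 (restock 36): 38 + 36 = 74
  Event 13 (adjust +8): 74 + 8 = 82
  Event 14 (restock 6): 82 + 6 = 88
  Event 15 (sale 17): sell min(17,88)=17. stock: 88 - 17 = 71. total_sold = 53
Final: stock = 71, total_sold = 53

First zero at event 3.

Answer: 3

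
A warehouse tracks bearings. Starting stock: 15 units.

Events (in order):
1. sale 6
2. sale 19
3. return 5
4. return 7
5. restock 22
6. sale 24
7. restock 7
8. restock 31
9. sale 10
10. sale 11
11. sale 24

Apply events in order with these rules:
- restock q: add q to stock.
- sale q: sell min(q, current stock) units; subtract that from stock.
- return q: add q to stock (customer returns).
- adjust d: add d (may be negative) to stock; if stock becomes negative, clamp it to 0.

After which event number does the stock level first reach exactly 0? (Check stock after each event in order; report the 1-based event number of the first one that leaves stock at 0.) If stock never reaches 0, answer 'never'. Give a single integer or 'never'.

Answer: 2

Derivation:
Processing events:
Start: stock = 15
  Event 1 (sale 6): sell min(6,15)=6. stock: 15 - 6 = 9. total_sold = 6
  Event 2 (sale 19): sell min(19,9)=9. stock: 9 - 9 = 0. total_sold = 15
  Event 3 (return 5): 0 + 5 = 5
  Event 4 (return 7): 5 + 7 = 12
  Event 5 (restock 22): 12 + 22 = 34
  Event 6 (sale 24): sell min(24,34)=24. stock: 34 - 24 = 10. total_sold = 39
  Event 7 (restock 7): 10 + 7 = 17
  Event 8 (restock 31): 17 + 31 = 48
  Event 9 (sale 10): sell min(10,48)=10. stock: 48 - 10 = 38. total_sold = 49
  Event 10 (sale 11): sell min(11,38)=11. stock: 38 - 11 = 27. total_sold = 60
  Event 11 (sale 24): sell min(24,27)=24. stock: 27 - 24 = 3. total_sold = 84
Final: stock = 3, total_sold = 84

First zero at event 2.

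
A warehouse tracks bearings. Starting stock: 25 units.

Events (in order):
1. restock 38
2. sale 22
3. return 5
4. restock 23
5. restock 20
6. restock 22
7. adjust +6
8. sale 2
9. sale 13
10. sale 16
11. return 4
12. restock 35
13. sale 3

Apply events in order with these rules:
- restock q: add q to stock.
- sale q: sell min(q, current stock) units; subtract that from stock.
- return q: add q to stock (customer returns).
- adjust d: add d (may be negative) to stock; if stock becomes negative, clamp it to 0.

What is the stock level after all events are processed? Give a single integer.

Processing events:
Start: stock = 25
  Event 1 (restock 38): 25 + 38 = 63
  Event 2 (sale 22): sell min(22,63)=22. stock: 63 - 22 = 41. total_sold = 22
  Event 3 (return 5): 41 + 5 = 46
  Event 4 (restock 23): 46 + 23 = 69
  Event 5 (restock 20): 69 + 20 = 89
  Event 6 (restock 22): 89 + 22 = 111
  Event 7 (adjust +6): 111 + 6 = 117
  Event 8 (sale 2): sell min(2,117)=2. stock: 117 - 2 = 115. total_sold = 24
  Event 9 (sale 13): sell min(13,115)=13. stock: 115 - 13 = 102. total_sold = 37
  Event 10 (sale 16): sell min(16,102)=16. stock: 102 - 16 = 86. total_sold = 53
  Event 11 (return 4): 86 + 4 = 90
  Event 12 (restock 35): 90 + 35 = 125
  Event 13 (sale 3): sell min(3,125)=3. stock: 125 - 3 = 122. total_sold = 56
Final: stock = 122, total_sold = 56

Answer: 122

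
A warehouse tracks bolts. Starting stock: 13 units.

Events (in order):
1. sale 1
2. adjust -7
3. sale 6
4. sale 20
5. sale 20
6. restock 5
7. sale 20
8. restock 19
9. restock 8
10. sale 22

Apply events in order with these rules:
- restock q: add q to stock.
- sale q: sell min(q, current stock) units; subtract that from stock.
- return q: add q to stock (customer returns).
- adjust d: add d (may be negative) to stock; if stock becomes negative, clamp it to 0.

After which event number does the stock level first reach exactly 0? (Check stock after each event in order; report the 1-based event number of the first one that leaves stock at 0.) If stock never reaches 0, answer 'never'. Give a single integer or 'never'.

Processing events:
Start: stock = 13
  Event 1 (sale 1): sell min(1,13)=1. stock: 13 - 1 = 12. total_sold = 1
  Event 2 (adjust -7): 12 + -7 = 5
  Event 3 (sale 6): sell min(6,5)=5. stock: 5 - 5 = 0. total_sold = 6
  Event 4 (sale 20): sell min(20,0)=0. stock: 0 - 0 = 0. total_sold = 6
  Event 5 (sale 20): sell min(20,0)=0. stock: 0 - 0 = 0. total_sold = 6
  Event 6 (restock 5): 0 + 5 = 5
  Event 7 (sale 20): sell min(20,5)=5. stock: 5 - 5 = 0. total_sold = 11
  Event 8 (restock 19): 0 + 19 = 19
  Event 9 (restock 8): 19 + 8 = 27
  Event 10 (sale 22): sell min(22,27)=22. stock: 27 - 22 = 5. total_sold = 33
Final: stock = 5, total_sold = 33

First zero at event 3.

Answer: 3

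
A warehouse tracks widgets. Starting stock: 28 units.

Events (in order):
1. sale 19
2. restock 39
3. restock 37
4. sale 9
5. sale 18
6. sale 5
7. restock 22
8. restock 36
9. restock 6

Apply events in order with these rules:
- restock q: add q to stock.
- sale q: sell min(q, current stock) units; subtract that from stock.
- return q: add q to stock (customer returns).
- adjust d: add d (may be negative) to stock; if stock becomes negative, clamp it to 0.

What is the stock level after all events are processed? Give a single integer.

Answer: 117

Derivation:
Processing events:
Start: stock = 28
  Event 1 (sale 19): sell min(19,28)=19. stock: 28 - 19 = 9. total_sold = 19
  Event 2 (restock 39): 9 + 39 = 48
  Event 3 (restock 37): 48 + 37 = 85
  Event 4 (sale 9): sell min(9,85)=9. stock: 85 - 9 = 76. total_sold = 28
  Event 5 (sale 18): sell min(18,76)=18. stock: 76 - 18 = 58. total_sold = 46
  Event 6 (sale 5): sell min(5,58)=5. stock: 58 - 5 = 53. total_sold = 51
  Event 7 (restock 22): 53 + 22 = 75
  Event 8 (restock 36): 75 + 36 = 111
  Event 9 (restock 6): 111 + 6 = 117
Final: stock = 117, total_sold = 51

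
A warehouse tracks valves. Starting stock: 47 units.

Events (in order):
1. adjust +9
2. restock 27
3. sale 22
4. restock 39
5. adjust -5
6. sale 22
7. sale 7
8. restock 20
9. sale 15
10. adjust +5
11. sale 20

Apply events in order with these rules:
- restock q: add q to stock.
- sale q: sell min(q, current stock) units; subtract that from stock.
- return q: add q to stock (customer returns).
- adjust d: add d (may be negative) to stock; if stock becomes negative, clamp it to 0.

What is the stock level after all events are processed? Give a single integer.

Answer: 56

Derivation:
Processing events:
Start: stock = 47
  Event 1 (adjust +9): 47 + 9 = 56
  Event 2 (restock 27): 56 + 27 = 83
  Event 3 (sale 22): sell min(22,83)=22. stock: 83 - 22 = 61. total_sold = 22
  Event 4 (restock 39): 61 + 39 = 100
  Event 5 (adjust -5): 100 + -5 = 95
  Event 6 (sale 22): sell min(22,95)=22. stock: 95 - 22 = 73. total_sold = 44
  Event 7 (sale 7): sell min(7,73)=7. stock: 73 - 7 = 66. total_sold = 51
  Event 8 (restock 20): 66 + 20 = 86
  Event 9 (sale 15): sell min(15,86)=15. stock: 86 - 15 = 71. total_sold = 66
  Event 10 (adjust +5): 71 + 5 = 76
  Event 11 (sale 20): sell min(20,76)=20. stock: 76 - 20 = 56. total_sold = 86
Final: stock = 56, total_sold = 86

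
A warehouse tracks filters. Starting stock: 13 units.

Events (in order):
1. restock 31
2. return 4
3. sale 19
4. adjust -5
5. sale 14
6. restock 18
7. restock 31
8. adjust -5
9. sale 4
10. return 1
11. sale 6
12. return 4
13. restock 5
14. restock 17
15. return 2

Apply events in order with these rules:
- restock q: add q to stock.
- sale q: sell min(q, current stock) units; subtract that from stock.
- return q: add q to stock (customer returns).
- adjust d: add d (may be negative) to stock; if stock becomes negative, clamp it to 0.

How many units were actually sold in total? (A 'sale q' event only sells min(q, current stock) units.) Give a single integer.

Processing events:
Start: stock = 13
  Event 1 (restock 31): 13 + 31 = 44
  Event 2 (return 4): 44 + 4 = 48
  Event 3 (sale 19): sell min(19,48)=19. stock: 48 - 19 = 29. total_sold = 19
  Event 4 (adjust -5): 29 + -5 = 24
  Event 5 (sale 14): sell min(14,24)=14. stock: 24 - 14 = 10. total_sold = 33
  Event 6 (restock 18): 10 + 18 = 28
  Event 7 (restock 31): 28 + 31 = 59
  Event 8 (adjust -5): 59 + -5 = 54
  Event 9 (sale 4): sell min(4,54)=4. stock: 54 - 4 = 50. total_sold = 37
  Event 10 (return 1): 50 + 1 = 51
  Event 11 (sale 6): sell min(6,51)=6. stock: 51 - 6 = 45. total_sold = 43
  Event 12 (return 4): 45 + 4 = 49
  Event 13 (restock 5): 49 + 5 = 54
  Event 14 (restock 17): 54 + 17 = 71
  Event 15 (return 2): 71 + 2 = 73
Final: stock = 73, total_sold = 43

Answer: 43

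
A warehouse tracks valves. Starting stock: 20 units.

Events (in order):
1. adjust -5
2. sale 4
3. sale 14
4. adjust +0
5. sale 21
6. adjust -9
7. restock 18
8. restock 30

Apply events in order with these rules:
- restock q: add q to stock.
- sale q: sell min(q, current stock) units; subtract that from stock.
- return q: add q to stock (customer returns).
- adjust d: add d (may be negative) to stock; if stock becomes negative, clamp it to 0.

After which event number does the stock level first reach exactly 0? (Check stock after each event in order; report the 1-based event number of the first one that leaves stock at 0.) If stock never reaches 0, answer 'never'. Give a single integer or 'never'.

Processing events:
Start: stock = 20
  Event 1 (adjust -5): 20 + -5 = 15
  Event 2 (sale 4): sell min(4,15)=4. stock: 15 - 4 = 11. total_sold = 4
  Event 3 (sale 14): sell min(14,11)=11. stock: 11 - 11 = 0. total_sold = 15
  Event 4 (adjust +0): 0 + 0 = 0
  Event 5 (sale 21): sell min(21,0)=0. stock: 0 - 0 = 0. total_sold = 15
  Event 6 (adjust -9): 0 + -9 = 0 (clamped to 0)
  Event 7 (restock 18): 0 + 18 = 18
  Event 8 (restock 30): 18 + 30 = 48
Final: stock = 48, total_sold = 15

First zero at event 3.

Answer: 3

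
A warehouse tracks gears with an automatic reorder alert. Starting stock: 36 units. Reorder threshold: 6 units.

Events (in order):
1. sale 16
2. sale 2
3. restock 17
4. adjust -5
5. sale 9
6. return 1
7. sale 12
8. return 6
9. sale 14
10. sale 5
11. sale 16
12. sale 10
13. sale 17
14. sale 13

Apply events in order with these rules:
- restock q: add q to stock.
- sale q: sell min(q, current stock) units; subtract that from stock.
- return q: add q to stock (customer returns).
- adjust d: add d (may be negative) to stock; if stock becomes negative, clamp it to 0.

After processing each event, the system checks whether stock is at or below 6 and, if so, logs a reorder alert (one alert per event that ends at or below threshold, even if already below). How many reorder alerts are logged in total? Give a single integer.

Answer: 6

Derivation:
Processing events:
Start: stock = 36
  Event 1 (sale 16): sell min(16,36)=16. stock: 36 - 16 = 20. total_sold = 16
  Event 2 (sale 2): sell min(2,20)=2. stock: 20 - 2 = 18. total_sold = 18
  Event 3 (restock 17): 18 + 17 = 35
  Event 4 (adjust -5): 35 + -5 = 30
  Event 5 (sale 9): sell min(9,30)=9. stock: 30 - 9 = 21. total_sold = 27
  Event 6 (return 1): 21 + 1 = 22
  Event 7 (sale 12): sell min(12,22)=12. stock: 22 - 12 = 10. total_sold = 39
  Event 8 (return 6): 10 + 6 = 16
  Event 9 (sale 14): sell min(14,16)=14. stock: 16 - 14 = 2. total_sold = 53
  Event 10 (sale 5): sell min(5,2)=2. stock: 2 - 2 = 0. total_sold = 55
  Event 11 (sale 16): sell min(16,0)=0. stock: 0 - 0 = 0. total_sold = 55
  Event 12 (sale 10): sell min(10,0)=0. stock: 0 - 0 = 0. total_sold = 55
  Event 13 (sale 17): sell min(17,0)=0. stock: 0 - 0 = 0. total_sold = 55
  Event 14 (sale 13): sell min(13,0)=0. stock: 0 - 0 = 0. total_sold = 55
Final: stock = 0, total_sold = 55

Checking against threshold 6:
  After event 1: stock=20 > 6
  After event 2: stock=18 > 6
  After event 3: stock=35 > 6
  After event 4: stock=30 > 6
  After event 5: stock=21 > 6
  After event 6: stock=22 > 6
  After event 7: stock=10 > 6
  After event 8: stock=16 > 6
  After event 9: stock=2 <= 6 -> ALERT
  After event 10: stock=0 <= 6 -> ALERT
  After event 11: stock=0 <= 6 -> ALERT
  After event 12: stock=0 <= 6 -> ALERT
  After event 13: stock=0 <= 6 -> ALERT
  After event 14: stock=0 <= 6 -> ALERT
Alert events: [9, 10, 11, 12, 13, 14]. Count = 6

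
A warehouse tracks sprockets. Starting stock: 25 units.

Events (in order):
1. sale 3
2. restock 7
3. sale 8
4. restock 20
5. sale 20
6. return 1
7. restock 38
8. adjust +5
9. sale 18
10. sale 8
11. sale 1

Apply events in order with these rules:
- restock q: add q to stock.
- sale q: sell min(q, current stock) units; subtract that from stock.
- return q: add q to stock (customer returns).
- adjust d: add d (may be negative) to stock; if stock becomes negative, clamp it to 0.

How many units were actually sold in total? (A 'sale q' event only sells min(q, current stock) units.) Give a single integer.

Answer: 58

Derivation:
Processing events:
Start: stock = 25
  Event 1 (sale 3): sell min(3,25)=3. stock: 25 - 3 = 22. total_sold = 3
  Event 2 (restock 7): 22 + 7 = 29
  Event 3 (sale 8): sell min(8,29)=8. stock: 29 - 8 = 21. total_sold = 11
  Event 4 (restock 20): 21 + 20 = 41
  Event 5 (sale 20): sell min(20,41)=20. stock: 41 - 20 = 21. total_sold = 31
  Event 6 (return 1): 21 + 1 = 22
  Event 7 (restock 38): 22 + 38 = 60
  Event 8 (adjust +5): 60 + 5 = 65
  Event 9 (sale 18): sell min(18,65)=18. stock: 65 - 18 = 47. total_sold = 49
  Event 10 (sale 8): sell min(8,47)=8. stock: 47 - 8 = 39. total_sold = 57
  Event 11 (sale 1): sell min(1,39)=1. stock: 39 - 1 = 38. total_sold = 58
Final: stock = 38, total_sold = 58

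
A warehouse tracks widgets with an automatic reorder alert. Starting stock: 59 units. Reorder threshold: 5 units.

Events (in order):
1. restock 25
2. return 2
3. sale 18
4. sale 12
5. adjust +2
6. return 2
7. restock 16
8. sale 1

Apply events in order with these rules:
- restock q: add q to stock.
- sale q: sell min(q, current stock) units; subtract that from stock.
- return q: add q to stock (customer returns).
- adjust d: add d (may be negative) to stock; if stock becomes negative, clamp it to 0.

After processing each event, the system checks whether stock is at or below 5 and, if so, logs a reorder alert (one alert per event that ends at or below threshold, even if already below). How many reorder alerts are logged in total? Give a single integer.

Processing events:
Start: stock = 59
  Event 1 (restock 25): 59 + 25 = 84
  Event 2 (return 2): 84 + 2 = 86
  Event 3 (sale 18): sell min(18,86)=18. stock: 86 - 18 = 68. total_sold = 18
  Event 4 (sale 12): sell min(12,68)=12. stock: 68 - 12 = 56. total_sold = 30
  Event 5 (adjust +2): 56 + 2 = 58
  Event 6 (return 2): 58 + 2 = 60
  Event 7 (restock 16): 60 + 16 = 76
  Event 8 (sale 1): sell min(1,76)=1. stock: 76 - 1 = 75. total_sold = 31
Final: stock = 75, total_sold = 31

Checking against threshold 5:
  After event 1: stock=84 > 5
  After event 2: stock=86 > 5
  After event 3: stock=68 > 5
  After event 4: stock=56 > 5
  After event 5: stock=58 > 5
  After event 6: stock=60 > 5
  After event 7: stock=76 > 5
  After event 8: stock=75 > 5
Alert events: []. Count = 0

Answer: 0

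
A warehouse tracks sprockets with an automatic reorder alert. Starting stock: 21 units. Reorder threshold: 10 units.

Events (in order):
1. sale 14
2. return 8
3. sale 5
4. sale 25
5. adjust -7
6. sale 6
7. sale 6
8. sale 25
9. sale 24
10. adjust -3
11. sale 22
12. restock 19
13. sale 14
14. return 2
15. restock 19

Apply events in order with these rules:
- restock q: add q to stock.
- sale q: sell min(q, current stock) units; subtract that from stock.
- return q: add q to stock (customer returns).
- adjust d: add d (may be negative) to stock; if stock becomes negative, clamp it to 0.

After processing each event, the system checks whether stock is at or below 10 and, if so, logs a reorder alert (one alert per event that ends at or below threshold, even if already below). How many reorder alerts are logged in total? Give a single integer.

Processing events:
Start: stock = 21
  Event 1 (sale 14): sell min(14,21)=14. stock: 21 - 14 = 7. total_sold = 14
  Event 2 (return 8): 7 + 8 = 15
  Event 3 (sale 5): sell min(5,15)=5. stock: 15 - 5 = 10. total_sold = 19
  Event 4 (sale 25): sell min(25,10)=10. stock: 10 - 10 = 0. total_sold = 29
  Event 5 (adjust -7): 0 + -7 = 0 (clamped to 0)
  Event 6 (sale 6): sell min(6,0)=0. stock: 0 - 0 = 0. total_sold = 29
  Event 7 (sale 6): sell min(6,0)=0. stock: 0 - 0 = 0. total_sold = 29
  Event 8 (sale 25): sell min(25,0)=0. stock: 0 - 0 = 0. total_sold = 29
  Event 9 (sale 24): sell min(24,0)=0. stock: 0 - 0 = 0. total_sold = 29
  Event 10 (adjust -3): 0 + -3 = 0 (clamped to 0)
  Event 11 (sale 22): sell min(22,0)=0. stock: 0 - 0 = 0. total_sold = 29
  Event 12 (restock 19): 0 + 19 = 19
  Event 13 (sale 14): sell min(14,19)=14. stock: 19 - 14 = 5. total_sold = 43
  Event 14 (return 2): 5 + 2 = 7
  Event 15 (restock 19): 7 + 19 = 26
Final: stock = 26, total_sold = 43

Checking against threshold 10:
  After event 1: stock=7 <= 10 -> ALERT
  After event 2: stock=15 > 10
  After event 3: stock=10 <= 10 -> ALERT
  After event 4: stock=0 <= 10 -> ALERT
  After event 5: stock=0 <= 10 -> ALERT
  After event 6: stock=0 <= 10 -> ALERT
  After event 7: stock=0 <= 10 -> ALERT
  After event 8: stock=0 <= 10 -> ALERT
  After event 9: stock=0 <= 10 -> ALERT
  After event 10: stock=0 <= 10 -> ALERT
  After event 11: stock=0 <= 10 -> ALERT
  After event 12: stock=19 > 10
  After event 13: stock=5 <= 10 -> ALERT
  After event 14: stock=7 <= 10 -> ALERT
  After event 15: stock=26 > 10
Alert events: [1, 3, 4, 5, 6, 7, 8, 9, 10, 11, 13, 14]. Count = 12

Answer: 12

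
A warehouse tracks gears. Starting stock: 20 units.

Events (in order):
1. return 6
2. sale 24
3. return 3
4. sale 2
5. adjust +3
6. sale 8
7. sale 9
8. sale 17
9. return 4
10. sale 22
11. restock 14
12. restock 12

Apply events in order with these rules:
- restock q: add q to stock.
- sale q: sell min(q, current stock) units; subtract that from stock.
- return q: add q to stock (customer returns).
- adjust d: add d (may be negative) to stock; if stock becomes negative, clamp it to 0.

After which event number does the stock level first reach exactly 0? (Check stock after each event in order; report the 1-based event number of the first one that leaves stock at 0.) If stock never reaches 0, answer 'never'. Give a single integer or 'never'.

Processing events:
Start: stock = 20
  Event 1 (return 6): 20 + 6 = 26
  Event 2 (sale 24): sell min(24,26)=24. stock: 26 - 24 = 2. total_sold = 24
  Event 3 (return 3): 2 + 3 = 5
  Event 4 (sale 2): sell min(2,5)=2. stock: 5 - 2 = 3. total_sold = 26
  Event 5 (adjust +3): 3 + 3 = 6
  Event 6 (sale 8): sell min(8,6)=6. stock: 6 - 6 = 0. total_sold = 32
  Event 7 (sale 9): sell min(9,0)=0. stock: 0 - 0 = 0. total_sold = 32
  Event 8 (sale 17): sell min(17,0)=0. stock: 0 - 0 = 0. total_sold = 32
  Event 9 (return 4): 0 + 4 = 4
  Event 10 (sale 22): sell min(22,4)=4. stock: 4 - 4 = 0. total_sold = 36
  Event 11 (restock 14): 0 + 14 = 14
  Event 12 (restock 12): 14 + 12 = 26
Final: stock = 26, total_sold = 36

First zero at event 6.

Answer: 6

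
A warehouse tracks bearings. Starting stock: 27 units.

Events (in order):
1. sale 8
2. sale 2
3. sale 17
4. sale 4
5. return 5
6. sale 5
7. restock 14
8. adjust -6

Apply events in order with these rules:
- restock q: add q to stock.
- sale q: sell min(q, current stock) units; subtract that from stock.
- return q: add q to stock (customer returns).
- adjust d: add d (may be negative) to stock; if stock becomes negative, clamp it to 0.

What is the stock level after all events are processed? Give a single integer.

Processing events:
Start: stock = 27
  Event 1 (sale 8): sell min(8,27)=8. stock: 27 - 8 = 19. total_sold = 8
  Event 2 (sale 2): sell min(2,19)=2. stock: 19 - 2 = 17. total_sold = 10
  Event 3 (sale 17): sell min(17,17)=17. stock: 17 - 17 = 0. total_sold = 27
  Event 4 (sale 4): sell min(4,0)=0. stock: 0 - 0 = 0. total_sold = 27
  Event 5 (return 5): 0 + 5 = 5
  Event 6 (sale 5): sell min(5,5)=5. stock: 5 - 5 = 0. total_sold = 32
  Event 7 (restock 14): 0 + 14 = 14
  Event 8 (adjust -6): 14 + -6 = 8
Final: stock = 8, total_sold = 32

Answer: 8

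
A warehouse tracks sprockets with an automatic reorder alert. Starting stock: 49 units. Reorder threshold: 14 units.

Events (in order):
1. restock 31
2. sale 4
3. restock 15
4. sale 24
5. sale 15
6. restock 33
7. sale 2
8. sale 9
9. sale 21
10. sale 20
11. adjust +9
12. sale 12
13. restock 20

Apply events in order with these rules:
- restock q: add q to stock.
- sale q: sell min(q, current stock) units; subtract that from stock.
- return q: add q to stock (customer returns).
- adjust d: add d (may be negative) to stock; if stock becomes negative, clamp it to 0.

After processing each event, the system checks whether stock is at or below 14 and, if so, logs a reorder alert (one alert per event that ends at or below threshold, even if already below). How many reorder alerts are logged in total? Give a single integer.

Answer: 0

Derivation:
Processing events:
Start: stock = 49
  Event 1 (restock 31): 49 + 31 = 80
  Event 2 (sale 4): sell min(4,80)=4. stock: 80 - 4 = 76. total_sold = 4
  Event 3 (restock 15): 76 + 15 = 91
  Event 4 (sale 24): sell min(24,91)=24. stock: 91 - 24 = 67. total_sold = 28
  Event 5 (sale 15): sell min(15,67)=15. stock: 67 - 15 = 52. total_sold = 43
  Event 6 (restock 33): 52 + 33 = 85
  Event 7 (sale 2): sell min(2,85)=2. stock: 85 - 2 = 83. total_sold = 45
  Event 8 (sale 9): sell min(9,83)=9. stock: 83 - 9 = 74. total_sold = 54
  Event 9 (sale 21): sell min(21,74)=21. stock: 74 - 21 = 53. total_sold = 75
  Event 10 (sale 20): sell min(20,53)=20. stock: 53 - 20 = 33. total_sold = 95
  Event 11 (adjust +9): 33 + 9 = 42
  Event 12 (sale 12): sell min(12,42)=12. stock: 42 - 12 = 30. total_sold = 107
  Event 13 (restock 20): 30 + 20 = 50
Final: stock = 50, total_sold = 107

Checking against threshold 14:
  After event 1: stock=80 > 14
  After event 2: stock=76 > 14
  After event 3: stock=91 > 14
  After event 4: stock=67 > 14
  After event 5: stock=52 > 14
  After event 6: stock=85 > 14
  After event 7: stock=83 > 14
  After event 8: stock=74 > 14
  After event 9: stock=53 > 14
  After event 10: stock=33 > 14
  After event 11: stock=42 > 14
  After event 12: stock=30 > 14
  After event 13: stock=50 > 14
Alert events: []. Count = 0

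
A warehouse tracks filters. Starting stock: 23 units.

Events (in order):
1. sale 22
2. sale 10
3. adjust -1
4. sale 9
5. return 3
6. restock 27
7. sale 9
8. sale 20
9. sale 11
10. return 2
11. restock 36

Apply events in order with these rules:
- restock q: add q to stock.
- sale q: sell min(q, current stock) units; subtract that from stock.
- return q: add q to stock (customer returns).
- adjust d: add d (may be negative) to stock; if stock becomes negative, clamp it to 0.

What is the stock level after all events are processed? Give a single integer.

Processing events:
Start: stock = 23
  Event 1 (sale 22): sell min(22,23)=22. stock: 23 - 22 = 1. total_sold = 22
  Event 2 (sale 10): sell min(10,1)=1. stock: 1 - 1 = 0. total_sold = 23
  Event 3 (adjust -1): 0 + -1 = 0 (clamped to 0)
  Event 4 (sale 9): sell min(9,0)=0. stock: 0 - 0 = 0. total_sold = 23
  Event 5 (return 3): 0 + 3 = 3
  Event 6 (restock 27): 3 + 27 = 30
  Event 7 (sale 9): sell min(9,30)=9. stock: 30 - 9 = 21. total_sold = 32
  Event 8 (sale 20): sell min(20,21)=20. stock: 21 - 20 = 1. total_sold = 52
  Event 9 (sale 11): sell min(11,1)=1. stock: 1 - 1 = 0. total_sold = 53
  Event 10 (return 2): 0 + 2 = 2
  Event 11 (restock 36): 2 + 36 = 38
Final: stock = 38, total_sold = 53

Answer: 38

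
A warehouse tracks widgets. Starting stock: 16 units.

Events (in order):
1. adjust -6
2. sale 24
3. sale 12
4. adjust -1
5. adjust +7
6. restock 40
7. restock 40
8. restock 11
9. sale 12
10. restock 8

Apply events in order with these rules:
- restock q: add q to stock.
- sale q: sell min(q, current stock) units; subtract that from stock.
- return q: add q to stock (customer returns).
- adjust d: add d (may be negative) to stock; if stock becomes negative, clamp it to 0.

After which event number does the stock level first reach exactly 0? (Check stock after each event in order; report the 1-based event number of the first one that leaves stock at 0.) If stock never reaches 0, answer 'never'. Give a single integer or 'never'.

Answer: 2

Derivation:
Processing events:
Start: stock = 16
  Event 1 (adjust -6): 16 + -6 = 10
  Event 2 (sale 24): sell min(24,10)=10. stock: 10 - 10 = 0. total_sold = 10
  Event 3 (sale 12): sell min(12,0)=0. stock: 0 - 0 = 0. total_sold = 10
  Event 4 (adjust -1): 0 + -1 = 0 (clamped to 0)
  Event 5 (adjust +7): 0 + 7 = 7
  Event 6 (restock 40): 7 + 40 = 47
  Event 7 (restock 40): 47 + 40 = 87
  Event 8 (restock 11): 87 + 11 = 98
  Event 9 (sale 12): sell min(12,98)=12. stock: 98 - 12 = 86. total_sold = 22
  Event 10 (restock 8): 86 + 8 = 94
Final: stock = 94, total_sold = 22

First zero at event 2.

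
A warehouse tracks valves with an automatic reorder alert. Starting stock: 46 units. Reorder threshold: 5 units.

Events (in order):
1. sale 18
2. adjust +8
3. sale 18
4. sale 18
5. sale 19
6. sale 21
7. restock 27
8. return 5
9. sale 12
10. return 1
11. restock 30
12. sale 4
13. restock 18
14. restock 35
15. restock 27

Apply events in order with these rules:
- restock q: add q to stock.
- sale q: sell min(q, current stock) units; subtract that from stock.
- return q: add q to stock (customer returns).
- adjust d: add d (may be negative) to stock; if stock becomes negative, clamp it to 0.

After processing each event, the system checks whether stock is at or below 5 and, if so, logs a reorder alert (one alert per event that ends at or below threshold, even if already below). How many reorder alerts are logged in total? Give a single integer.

Answer: 3

Derivation:
Processing events:
Start: stock = 46
  Event 1 (sale 18): sell min(18,46)=18. stock: 46 - 18 = 28. total_sold = 18
  Event 2 (adjust +8): 28 + 8 = 36
  Event 3 (sale 18): sell min(18,36)=18. stock: 36 - 18 = 18. total_sold = 36
  Event 4 (sale 18): sell min(18,18)=18. stock: 18 - 18 = 0. total_sold = 54
  Event 5 (sale 19): sell min(19,0)=0. stock: 0 - 0 = 0. total_sold = 54
  Event 6 (sale 21): sell min(21,0)=0. stock: 0 - 0 = 0. total_sold = 54
  Event 7 (restock 27): 0 + 27 = 27
  Event 8 (return 5): 27 + 5 = 32
  Event 9 (sale 12): sell min(12,32)=12. stock: 32 - 12 = 20. total_sold = 66
  Event 10 (return 1): 20 + 1 = 21
  Event 11 (restock 30): 21 + 30 = 51
  Event 12 (sale 4): sell min(4,51)=4. stock: 51 - 4 = 47. total_sold = 70
  Event 13 (restock 18): 47 + 18 = 65
  Event 14 (restock 35): 65 + 35 = 100
  Event 15 (restock 27): 100 + 27 = 127
Final: stock = 127, total_sold = 70

Checking against threshold 5:
  After event 1: stock=28 > 5
  After event 2: stock=36 > 5
  After event 3: stock=18 > 5
  After event 4: stock=0 <= 5 -> ALERT
  After event 5: stock=0 <= 5 -> ALERT
  After event 6: stock=0 <= 5 -> ALERT
  After event 7: stock=27 > 5
  After event 8: stock=32 > 5
  After event 9: stock=20 > 5
  After event 10: stock=21 > 5
  After event 11: stock=51 > 5
  After event 12: stock=47 > 5
  After event 13: stock=65 > 5
  After event 14: stock=100 > 5
  After event 15: stock=127 > 5
Alert events: [4, 5, 6]. Count = 3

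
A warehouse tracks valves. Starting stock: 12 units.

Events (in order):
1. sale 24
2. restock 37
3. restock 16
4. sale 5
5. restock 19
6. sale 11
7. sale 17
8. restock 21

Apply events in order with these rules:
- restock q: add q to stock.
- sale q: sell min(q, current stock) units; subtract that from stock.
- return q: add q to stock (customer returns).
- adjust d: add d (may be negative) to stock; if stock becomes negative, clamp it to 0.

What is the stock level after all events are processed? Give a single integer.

Processing events:
Start: stock = 12
  Event 1 (sale 24): sell min(24,12)=12. stock: 12 - 12 = 0. total_sold = 12
  Event 2 (restock 37): 0 + 37 = 37
  Event 3 (restock 16): 37 + 16 = 53
  Event 4 (sale 5): sell min(5,53)=5. stock: 53 - 5 = 48. total_sold = 17
  Event 5 (restock 19): 48 + 19 = 67
  Event 6 (sale 11): sell min(11,67)=11. stock: 67 - 11 = 56. total_sold = 28
  Event 7 (sale 17): sell min(17,56)=17. stock: 56 - 17 = 39. total_sold = 45
  Event 8 (restock 21): 39 + 21 = 60
Final: stock = 60, total_sold = 45

Answer: 60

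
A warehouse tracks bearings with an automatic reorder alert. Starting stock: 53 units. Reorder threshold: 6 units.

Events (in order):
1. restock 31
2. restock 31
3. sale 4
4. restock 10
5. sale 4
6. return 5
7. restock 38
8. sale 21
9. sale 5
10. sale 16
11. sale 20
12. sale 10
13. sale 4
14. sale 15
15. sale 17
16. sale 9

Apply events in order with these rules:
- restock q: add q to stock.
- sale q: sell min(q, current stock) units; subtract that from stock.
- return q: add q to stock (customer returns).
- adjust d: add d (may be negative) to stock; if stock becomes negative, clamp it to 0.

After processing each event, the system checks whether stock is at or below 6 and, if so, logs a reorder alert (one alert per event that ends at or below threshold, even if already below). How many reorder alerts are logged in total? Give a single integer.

Processing events:
Start: stock = 53
  Event 1 (restock 31): 53 + 31 = 84
  Event 2 (restock 31): 84 + 31 = 115
  Event 3 (sale 4): sell min(4,115)=4. stock: 115 - 4 = 111. total_sold = 4
  Event 4 (restock 10): 111 + 10 = 121
  Event 5 (sale 4): sell min(4,121)=4. stock: 121 - 4 = 117. total_sold = 8
  Event 6 (return 5): 117 + 5 = 122
  Event 7 (restock 38): 122 + 38 = 160
  Event 8 (sale 21): sell min(21,160)=21. stock: 160 - 21 = 139. total_sold = 29
  Event 9 (sale 5): sell min(5,139)=5. stock: 139 - 5 = 134. total_sold = 34
  Event 10 (sale 16): sell min(16,134)=16. stock: 134 - 16 = 118. total_sold = 50
  Event 11 (sale 20): sell min(20,118)=20. stock: 118 - 20 = 98. total_sold = 70
  Event 12 (sale 10): sell min(10,98)=10. stock: 98 - 10 = 88. total_sold = 80
  Event 13 (sale 4): sell min(4,88)=4. stock: 88 - 4 = 84. total_sold = 84
  Event 14 (sale 15): sell min(15,84)=15. stock: 84 - 15 = 69. total_sold = 99
  Event 15 (sale 17): sell min(17,69)=17. stock: 69 - 17 = 52. total_sold = 116
  Event 16 (sale 9): sell min(9,52)=9. stock: 52 - 9 = 43. total_sold = 125
Final: stock = 43, total_sold = 125

Checking against threshold 6:
  After event 1: stock=84 > 6
  After event 2: stock=115 > 6
  After event 3: stock=111 > 6
  After event 4: stock=121 > 6
  After event 5: stock=117 > 6
  After event 6: stock=122 > 6
  After event 7: stock=160 > 6
  After event 8: stock=139 > 6
  After event 9: stock=134 > 6
  After event 10: stock=118 > 6
  After event 11: stock=98 > 6
  After event 12: stock=88 > 6
  After event 13: stock=84 > 6
  After event 14: stock=69 > 6
  After event 15: stock=52 > 6
  After event 16: stock=43 > 6
Alert events: []. Count = 0

Answer: 0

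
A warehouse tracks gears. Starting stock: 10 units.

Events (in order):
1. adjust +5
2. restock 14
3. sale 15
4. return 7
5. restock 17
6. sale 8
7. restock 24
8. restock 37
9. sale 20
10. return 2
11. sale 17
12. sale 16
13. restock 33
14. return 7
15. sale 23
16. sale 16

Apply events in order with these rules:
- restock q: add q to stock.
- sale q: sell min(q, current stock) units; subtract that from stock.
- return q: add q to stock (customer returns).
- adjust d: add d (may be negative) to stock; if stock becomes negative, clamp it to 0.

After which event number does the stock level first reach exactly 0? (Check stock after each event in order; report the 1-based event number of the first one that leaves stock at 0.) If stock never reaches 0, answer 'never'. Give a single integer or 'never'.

Processing events:
Start: stock = 10
  Event 1 (adjust +5): 10 + 5 = 15
  Event 2 (restock 14): 15 + 14 = 29
  Event 3 (sale 15): sell min(15,29)=15. stock: 29 - 15 = 14. total_sold = 15
  Event 4 (return 7): 14 + 7 = 21
  Event 5 (restock 17): 21 + 17 = 38
  Event 6 (sale 8): sell min(8,38)=8. stock: 38 - 8 = 30. total_sold = 23
  Event 7 (restock 24): 30 + 24 = 54
  Event 8 (restock 37): 54 + 37 = 91
  Event 9 (sale 20): sell min(20,91)=20. stock: 91 - 20 = 71. total_sold = 43
  Event 10 (return 2): 71 + 2 = 73
  Event 11 (sale 17): sell min(17,73)=17. stock: 73 - 17 = 56. total_sold = 60
  Event 12 (sale 16): sell min(16,56)=16. stock: 56 - 16 = 40. total_sold = 76
  Event 13 (restock 33): 40 + 33 = 73
  Event 14 (return 7): 73 + 7 = 80
  Event 15 (sale 23): sell min(23,80)=23. stock: 80 - 23 = 57. total_sold = 99
  Event 16 (sale 16): sell min(16,57)=16. stock: 57 - 16 = 41. total_sold = 115
Final: stock = 41, total_sold = 115

Stock never reaches 0.

Answer: never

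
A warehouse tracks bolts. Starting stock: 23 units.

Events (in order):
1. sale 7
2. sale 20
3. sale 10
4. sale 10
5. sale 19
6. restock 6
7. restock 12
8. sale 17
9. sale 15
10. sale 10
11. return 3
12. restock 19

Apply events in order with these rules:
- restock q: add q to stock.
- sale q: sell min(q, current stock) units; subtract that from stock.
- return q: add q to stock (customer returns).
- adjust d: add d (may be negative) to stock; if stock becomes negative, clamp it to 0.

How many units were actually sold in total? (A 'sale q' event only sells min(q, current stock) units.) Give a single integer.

Processing events:
Start: stock = 23
  Event 1 (sale 7): sell min(7,23)=7. stock: 23 - 7 = 16. total_sold = 7
  Event 2 (sale 20): sell min(20,16)=16. stock: 16 - 16 = 0. total_sold = 23
  Event 3 (sale 10): sell min(10,0)=0. stock: 0 - 0 = 0. total_sold = 23
  Event 4 (sale 10): sell min(10,0)=0. stock: 0 - 0 = 0. total_sold = 23
  Event 5 (sale 19): sell min(19,0)=0. stock: 0 - 0 = 0. total_sold = 23
  Event 6 (restock 6): 0 + 6 = 6
  Event 7 (restock 12): 6 + 12 = 18
  Event 8 (sale 17): sell min(17,18)=17. stock: 18 - 17 = 1. total_sold = 40
  Event 9 (sale 15): sell min(15,1)=1. stock: 1 - 1 = 0. total_sold = 41
  Event 10 (sale 10): sell min(10,0)=0. stock: 0 - 0 = 0. total_sold = 41
  Event 11 (return 3): 0 + 3 = 3
  Event 12 (restock 19): 3 + 19 = 22
Final: stock = 22, total_sold = 41

Answer: 41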